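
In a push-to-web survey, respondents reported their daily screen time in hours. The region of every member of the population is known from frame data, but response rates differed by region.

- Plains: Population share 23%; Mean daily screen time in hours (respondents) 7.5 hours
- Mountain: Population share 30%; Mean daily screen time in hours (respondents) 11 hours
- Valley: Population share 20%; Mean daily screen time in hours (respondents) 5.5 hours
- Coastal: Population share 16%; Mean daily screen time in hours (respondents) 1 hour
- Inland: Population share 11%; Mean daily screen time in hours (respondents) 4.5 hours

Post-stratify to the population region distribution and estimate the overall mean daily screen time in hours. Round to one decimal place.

6.8

Each cell contributes population-share × respondent value:
  Plains: 0.23 × 7.5 = 1.725
  Mountain: 0.3 × 11 = 3.3
  Valley: 0.2 × 5.5 = 1.1
  Coastal: 0.16 × 1 = 0.16
  Inland: 0.11 × 4.5 = 0.495
Post-stratified estimate = 6.78 → 6.8.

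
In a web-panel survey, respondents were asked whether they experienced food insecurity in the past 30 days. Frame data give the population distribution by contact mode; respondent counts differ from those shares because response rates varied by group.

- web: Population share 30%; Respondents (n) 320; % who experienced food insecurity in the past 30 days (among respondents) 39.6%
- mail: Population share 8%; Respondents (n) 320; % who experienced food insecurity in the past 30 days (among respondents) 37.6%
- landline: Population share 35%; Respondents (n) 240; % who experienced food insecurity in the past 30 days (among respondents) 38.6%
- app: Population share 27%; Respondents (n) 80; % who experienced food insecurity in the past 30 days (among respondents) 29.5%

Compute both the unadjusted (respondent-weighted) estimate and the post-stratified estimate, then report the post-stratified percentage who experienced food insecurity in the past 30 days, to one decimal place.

Unadjusted (pooled respondent) estimate weights by respondent counts:
  (320/960)×39.6 + (320/960)×37.6 + (240/960)×38.6 + (80/960)×29.5 = 37.8417%
Post-stratifying to population shares instead:
  0.3×39.6 + 0.08×37.6 + 0.35×38.6 + 0.27×29.5 = 36.363%

36.4%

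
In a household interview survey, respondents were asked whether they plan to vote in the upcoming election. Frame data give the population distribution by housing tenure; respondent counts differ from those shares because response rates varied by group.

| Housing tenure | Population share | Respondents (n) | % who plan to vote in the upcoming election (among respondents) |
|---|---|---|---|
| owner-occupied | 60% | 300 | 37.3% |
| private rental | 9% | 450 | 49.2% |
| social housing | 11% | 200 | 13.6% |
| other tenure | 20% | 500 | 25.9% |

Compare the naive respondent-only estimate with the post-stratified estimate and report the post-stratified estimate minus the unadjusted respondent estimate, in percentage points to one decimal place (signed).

-0.3 percentage points

Naive respondent-only estimate (weights = respondent counts):
  (300/1450)×37.3 + (450/1450)×49.2 + (200/1450)×13.6 + (500/1450)×25.9 = 33.7931%
Reweighting by population housing tenure shares:
  0.6×37.3 + 0.09×49.2 + 0.11×13.6 + 0.2×25.9 = 33.484%
Difference = 33.484 − 33.7931 = -0.3091 pp.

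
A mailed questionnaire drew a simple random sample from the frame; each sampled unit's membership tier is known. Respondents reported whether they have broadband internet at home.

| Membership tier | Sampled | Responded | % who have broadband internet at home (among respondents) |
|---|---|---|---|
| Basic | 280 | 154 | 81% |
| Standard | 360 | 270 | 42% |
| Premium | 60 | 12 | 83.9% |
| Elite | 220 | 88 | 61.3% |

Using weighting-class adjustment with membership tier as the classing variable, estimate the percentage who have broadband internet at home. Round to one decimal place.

Class response rates: Basic 154/280 = 55%, Standard 270/360 = 75%, Premium 12/60 = 20%, Elite 88/220 = 40%.
Inverse-response-rate weighting restores each class to its sampled count, so class totals weight by n_sampled:
  Basic: 280 × 81 = 22,680
  Standard: 360 × 42 = 15,120
  Premium: 60 × 83.9 = 5034
  Elite: 220 × 61.3 = 13,486
Adjusted estimate = 56,320 / 920 = 61.2174 → 61.2%.

61.2%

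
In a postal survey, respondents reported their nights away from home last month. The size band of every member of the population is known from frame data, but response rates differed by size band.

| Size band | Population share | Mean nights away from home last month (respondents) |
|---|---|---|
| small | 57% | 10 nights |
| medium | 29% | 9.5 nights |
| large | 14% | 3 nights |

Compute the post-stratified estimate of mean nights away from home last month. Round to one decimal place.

8.9

Each cell contributes population-share × respondent value:
  small: 0.57 × 10 = 5.7
  medium: 0.29 × 9.5 = 2.755
  large: 0.14 × 3 = 0.42
Post-stratified estimate = 8.875 → 8.9.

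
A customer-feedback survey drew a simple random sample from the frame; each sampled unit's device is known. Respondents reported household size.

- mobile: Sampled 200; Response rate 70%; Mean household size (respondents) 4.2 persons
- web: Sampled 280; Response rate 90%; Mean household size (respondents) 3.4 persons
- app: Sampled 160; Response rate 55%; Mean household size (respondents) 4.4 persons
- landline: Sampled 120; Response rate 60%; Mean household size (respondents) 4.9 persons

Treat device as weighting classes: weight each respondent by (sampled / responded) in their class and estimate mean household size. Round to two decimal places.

Weighting each respondent by the inverse class response rate inflates each class back to its sampled size, so the class weight is n_sampled:
  mobile: 200 × 4.2 = 840
  web: 280 × 3.4 = 952
  app: 160 × 4.4 = 704
  landline: 120 × 4.9 = 588
Adjusted estimate = 3084 / 760 = 4.0579 → 4.06.

4.06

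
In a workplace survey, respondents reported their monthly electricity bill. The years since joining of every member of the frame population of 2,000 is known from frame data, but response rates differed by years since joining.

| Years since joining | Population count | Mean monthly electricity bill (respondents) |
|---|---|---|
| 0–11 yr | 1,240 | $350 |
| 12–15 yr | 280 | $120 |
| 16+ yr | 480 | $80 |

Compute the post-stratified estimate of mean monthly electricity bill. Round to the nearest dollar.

$253

Weight each group's respondent value by its population share:
  0–11 yr: (1,240/2,000) × 350 = 217
  12–15 yr: (280/2,000) × 120 = 16.8
  16+ yr: (480/2,000) × 80 = 19.2
Post-stratified estimate = 253 → $253.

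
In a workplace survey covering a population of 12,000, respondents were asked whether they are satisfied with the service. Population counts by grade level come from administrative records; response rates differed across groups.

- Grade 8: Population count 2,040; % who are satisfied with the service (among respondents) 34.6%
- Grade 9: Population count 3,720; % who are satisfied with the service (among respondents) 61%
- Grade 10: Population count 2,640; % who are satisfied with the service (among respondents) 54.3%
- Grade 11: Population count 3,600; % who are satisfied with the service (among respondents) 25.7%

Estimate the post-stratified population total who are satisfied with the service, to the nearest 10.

5,330

Estimated count per cell = population count × respondent percentage:
  Grade 8: 2,040 × 34.6% = 705.84
  Grade 9: 3,720 × 61% = 2269.2
  Grade 10: 2,640 × 54.3% = 1433.52
  Grade 11: 3,600 × 25.7% = 925.2
Estimated total = 5333.76 → 5,330.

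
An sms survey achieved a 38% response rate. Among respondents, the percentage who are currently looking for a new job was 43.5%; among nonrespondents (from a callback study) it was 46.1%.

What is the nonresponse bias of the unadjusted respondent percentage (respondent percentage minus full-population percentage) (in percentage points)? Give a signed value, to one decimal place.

Nonresponse fraction = 1 − 0.38 = 0.62.
Bias = (nonresponse fraction) × (respondent percentage − nonrespondent percentage)
     = 0.62 × (43.5 − 46.1) = 0.62 × -2.6 = -1.612.

-1.6 percentage points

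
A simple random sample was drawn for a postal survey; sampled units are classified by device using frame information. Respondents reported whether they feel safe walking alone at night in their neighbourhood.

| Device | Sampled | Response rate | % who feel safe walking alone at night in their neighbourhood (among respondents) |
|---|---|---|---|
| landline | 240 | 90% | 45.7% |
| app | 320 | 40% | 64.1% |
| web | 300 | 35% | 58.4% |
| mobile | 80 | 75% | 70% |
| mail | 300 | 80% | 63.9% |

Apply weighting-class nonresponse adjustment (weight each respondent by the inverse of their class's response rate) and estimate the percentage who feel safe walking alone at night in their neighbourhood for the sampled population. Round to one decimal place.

With weight = n_sampled/n_responded per class, the weighted class total is n_sampled:
  landline: 240 × 45.7 = 10,968
  app: 320 × 64.1 = 20,512
  web: 300 × 58.4 = 17,520
  mobile: 80 × 70 = 5600
  mail: 300 × 63.9 = 19,170
Adjusted estimate = 73,770 / 1,240 = 59.4919 → 59.5%.

59.5%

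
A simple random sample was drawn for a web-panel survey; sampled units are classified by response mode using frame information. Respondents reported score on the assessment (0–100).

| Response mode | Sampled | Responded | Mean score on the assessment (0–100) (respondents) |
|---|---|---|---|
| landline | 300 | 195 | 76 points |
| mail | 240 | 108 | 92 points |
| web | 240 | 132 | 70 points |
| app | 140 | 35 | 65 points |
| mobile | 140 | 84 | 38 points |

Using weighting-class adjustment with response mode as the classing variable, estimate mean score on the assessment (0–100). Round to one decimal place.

71.8

Class response rates: landline 195/300 = 65%, mail 108/240 = 45%, web 132/240 = 55%, app 35/140 = 25%, mobile 84/140 = 60%.
Each respondent's weight = sampled/responded in their class; summing within a class gives n_sampled, so:
  landline: 300 × 76 = 22,800
  mail: 240 × 92 = 22,080
  web: 240 × 70 = 16,800
  app: 140 × 65 = 9100
  mobile: 140 × 38 = 5320
Adjusted estimate = 76,100 / 1,060 = 71.7925 → 71.8.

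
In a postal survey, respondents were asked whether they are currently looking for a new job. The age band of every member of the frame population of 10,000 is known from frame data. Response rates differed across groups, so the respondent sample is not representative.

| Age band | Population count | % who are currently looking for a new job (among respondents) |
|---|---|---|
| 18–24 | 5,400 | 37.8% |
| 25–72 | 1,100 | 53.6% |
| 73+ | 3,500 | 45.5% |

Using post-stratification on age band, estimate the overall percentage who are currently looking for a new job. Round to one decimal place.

42.2%

Reweight to the known age band distribution:
  18–24: (5,400/10,000) × 37.8 = 20.412
  25–72: (1,100/10,000) × 53.6 = 5.896
  73+: (3,500/10,000) × 45.5 = 15.925
Post-stratified estimate = 42.233 → 42.2%.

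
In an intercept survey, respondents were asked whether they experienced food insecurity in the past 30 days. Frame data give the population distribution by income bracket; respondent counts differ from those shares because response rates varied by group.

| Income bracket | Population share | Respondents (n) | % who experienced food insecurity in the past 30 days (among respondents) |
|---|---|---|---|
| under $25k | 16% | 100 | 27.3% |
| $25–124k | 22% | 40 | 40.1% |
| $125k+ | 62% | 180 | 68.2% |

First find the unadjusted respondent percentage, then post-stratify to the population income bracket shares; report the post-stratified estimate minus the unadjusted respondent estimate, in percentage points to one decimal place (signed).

Unadjusted (pooled respondent) estimate weights by respondent counts:
  (100/320)×27.3 + (40/320)×40.1 + (180/320)×68.2 = 51.9062%
Post-stratified estimate weights by population shares:
  0.16×27.3 + 0.22×40.1 + 0.62×68.2 = 55.474%
Difference = 55.474 − 51.9062 = 3.5678 pp.

+3.6 percentage points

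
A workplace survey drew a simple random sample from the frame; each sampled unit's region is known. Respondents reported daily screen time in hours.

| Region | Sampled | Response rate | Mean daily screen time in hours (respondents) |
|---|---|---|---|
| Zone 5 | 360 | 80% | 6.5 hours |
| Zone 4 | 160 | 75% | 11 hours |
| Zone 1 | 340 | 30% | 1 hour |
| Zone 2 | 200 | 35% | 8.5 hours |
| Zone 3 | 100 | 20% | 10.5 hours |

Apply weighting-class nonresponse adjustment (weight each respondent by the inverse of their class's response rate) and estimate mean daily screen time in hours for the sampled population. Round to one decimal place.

Inverse-response-rate weighting restores each class to its sampled count, so class totals weight by n_sampled:
  Zone 5: 360 × 6.5 = 2340
  Zone 4: 160 × 11 = 1760
  Zone 1: 340 × 1 = 340
  Zone 2: 200 × 8.5 = 1700
  Zone 3: 100 × 10.5 = 1050
Adjusted estimate = 7190 / 1,160 = 6.19828 → 6.2.

6.2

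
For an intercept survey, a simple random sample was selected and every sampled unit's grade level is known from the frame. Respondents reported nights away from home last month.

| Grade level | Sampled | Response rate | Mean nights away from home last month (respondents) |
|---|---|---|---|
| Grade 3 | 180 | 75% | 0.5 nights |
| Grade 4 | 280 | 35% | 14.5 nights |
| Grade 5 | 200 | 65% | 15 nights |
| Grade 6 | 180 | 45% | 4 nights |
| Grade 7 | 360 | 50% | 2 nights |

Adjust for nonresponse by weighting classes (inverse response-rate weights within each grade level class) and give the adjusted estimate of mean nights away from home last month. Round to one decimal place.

7.2

With weight = n_sampled/n_responded per class, the weighted class total is n_sampled:
  Grade 3: 180 × 0.5 = 90
  Grade 4: 280 × 14.5 = 4060
  Grade 5: 200 × 15 = 3000
  Grade 6: 180 × 4 = 720
  Grade 7: 360 × 2 = 720
Adjusted estimate = 8590 / 1,200 = 7.15833 → 7.2.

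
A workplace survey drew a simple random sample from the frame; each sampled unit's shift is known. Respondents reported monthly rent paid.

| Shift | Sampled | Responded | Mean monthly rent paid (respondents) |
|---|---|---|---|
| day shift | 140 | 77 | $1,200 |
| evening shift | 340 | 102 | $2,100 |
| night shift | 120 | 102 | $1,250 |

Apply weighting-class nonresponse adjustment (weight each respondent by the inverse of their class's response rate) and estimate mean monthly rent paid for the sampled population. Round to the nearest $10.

Class response rates: day shift 77/140 = 55%, evening shift 102/340 = 30%, night shift 102/120 = 85%.
With weight = n_sampled/n_responded per class, the weighted class total is n_sampled:
  day shift: 140 × 1200 = 168,000
  evening shift: 340 × 2100 = 714,000
  night shift: 120 × 1250 = 150,000
Adjusted estimate = 1,032,000 / 600 = 1720 → $1,720.

$1,720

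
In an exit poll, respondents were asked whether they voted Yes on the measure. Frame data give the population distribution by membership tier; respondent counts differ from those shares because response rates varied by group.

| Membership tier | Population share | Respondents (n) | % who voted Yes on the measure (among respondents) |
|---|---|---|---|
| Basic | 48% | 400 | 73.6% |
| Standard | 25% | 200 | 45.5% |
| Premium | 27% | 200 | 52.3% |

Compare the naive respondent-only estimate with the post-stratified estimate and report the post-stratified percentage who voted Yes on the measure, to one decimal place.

Without adjustment, the pooled respondent share is:
  (400/800)×73.6 + (200/800)×45.5 + (200/800)×52.3 = 61.25%
Post-stratifying to population shares instead:
  0.48×73.6 + 0.25×45.5 + 0.27×52.3 = 60.824%

60.8%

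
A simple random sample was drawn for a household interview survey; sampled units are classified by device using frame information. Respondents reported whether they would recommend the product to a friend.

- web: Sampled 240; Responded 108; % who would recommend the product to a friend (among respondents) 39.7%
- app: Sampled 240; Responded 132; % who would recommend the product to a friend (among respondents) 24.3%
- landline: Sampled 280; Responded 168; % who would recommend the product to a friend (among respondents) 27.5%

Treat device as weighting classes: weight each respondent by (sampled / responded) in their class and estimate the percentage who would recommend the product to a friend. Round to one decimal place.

30.3%

Class response rates: web 108/240 = 45%, app 132/240 = 55%, landline 168/280 = 60%.
Each respondent's weight = sampled/responded in their class; summing within a class gives n_sampled, so:
  web: 240 × 39.7 = 9528
  app: 240 × 24.3 = 5832
  landline: 280 × 27.5 = 7700
Adjusted estimate = 23,060 / 760 = 30.3421 → 30.3%.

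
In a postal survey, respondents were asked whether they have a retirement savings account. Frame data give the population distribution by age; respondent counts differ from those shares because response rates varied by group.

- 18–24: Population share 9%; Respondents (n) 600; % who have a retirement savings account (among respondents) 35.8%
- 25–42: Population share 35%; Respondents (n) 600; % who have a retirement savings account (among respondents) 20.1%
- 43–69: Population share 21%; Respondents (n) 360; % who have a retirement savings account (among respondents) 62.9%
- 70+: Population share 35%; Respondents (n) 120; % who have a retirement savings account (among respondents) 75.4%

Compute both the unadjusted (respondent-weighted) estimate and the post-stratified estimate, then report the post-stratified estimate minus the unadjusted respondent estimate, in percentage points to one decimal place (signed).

Unadjusted (pooled respondent) estimate weights by respondent counts:
  (600/1680)×35.8 + (600/1680)×20.1 + (360/1680)×62.9 + (120/1680)×75.4 = 38.8286%
Reweighting by population age shares:
  0.09×35.8 + 0.35×20.1 + 0.21×62.9 + 0.35×75.4 = 49.856%
Difference = 49.856 − 38.8286 = 11.0274 pp.

+11.0 percentage points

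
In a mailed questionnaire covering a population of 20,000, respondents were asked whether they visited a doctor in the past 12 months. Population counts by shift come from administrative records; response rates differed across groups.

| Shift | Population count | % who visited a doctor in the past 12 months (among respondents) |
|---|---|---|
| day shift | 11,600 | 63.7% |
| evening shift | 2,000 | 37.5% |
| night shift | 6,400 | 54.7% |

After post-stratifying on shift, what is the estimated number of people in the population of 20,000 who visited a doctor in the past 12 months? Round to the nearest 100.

Each cell contributes its population count × the respondent rate:
  day shift: 11,600 × 63.7% = 7389.2
  evening shift: 2,000 × 37.5% = 750
  night shift: 6,400 × 54.7% = 3500.8
Estimated total = 11,640 → 11,600.

11,600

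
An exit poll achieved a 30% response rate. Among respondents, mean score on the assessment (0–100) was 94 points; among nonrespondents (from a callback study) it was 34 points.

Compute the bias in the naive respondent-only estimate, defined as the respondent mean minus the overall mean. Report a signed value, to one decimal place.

+42.0

Nonresponse fraction = 1 − 0.3 = 0.7.
Bias = (nonresponse fraction) × (respondent mean − nonrespondent mean)
     = 0.7 × (94 − 34) = 0.7 × 60 = 42.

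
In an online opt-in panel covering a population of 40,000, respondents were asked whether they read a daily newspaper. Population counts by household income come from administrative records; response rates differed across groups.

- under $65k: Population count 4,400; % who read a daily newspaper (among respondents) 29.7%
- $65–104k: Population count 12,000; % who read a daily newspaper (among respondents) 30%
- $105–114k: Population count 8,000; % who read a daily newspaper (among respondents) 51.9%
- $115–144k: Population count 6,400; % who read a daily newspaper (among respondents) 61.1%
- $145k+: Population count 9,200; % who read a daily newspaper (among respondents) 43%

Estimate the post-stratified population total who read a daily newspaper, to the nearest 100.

Each cell contributes its population count × the respondent rate:
  under $65k: 4,400 × 29.7% = 1306.8
  $65–104k: 12,000 × 30% = 3600
  $105–114k: 8,000 × 51.9% = 4152
  $115–144k: 6,400 × 61.1% = 3910.4
  $145k+: 9,200 × 43% = 3956
Estimated total = 16925.2 → 16,900.

16,900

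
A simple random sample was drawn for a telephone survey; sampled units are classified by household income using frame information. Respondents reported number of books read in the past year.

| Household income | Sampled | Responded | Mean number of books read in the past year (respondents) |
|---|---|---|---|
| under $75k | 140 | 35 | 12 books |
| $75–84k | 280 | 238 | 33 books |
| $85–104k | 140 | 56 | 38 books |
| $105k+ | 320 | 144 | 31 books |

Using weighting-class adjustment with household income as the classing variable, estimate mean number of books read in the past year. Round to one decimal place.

Class response rates: under $75k 35/140 = 25%, $75–84k 238/280 = 85%, $85–104k 56/140 = 40%, $105k+ 144/320 = 45%.
Inverse-response-rate weighting restores each class to its sampled count, so class totals weight by n_sampled:
  under $75k: 140 × 12 = 1680
  $75–84k: 280 × 33 = 9240
  $85–104k: 140 × 38 = 5320
  $105k+: 320 × 31 = 9920
Adjusted estimate = 26,160 / 880 = 29.7273 → 29.7.

29.7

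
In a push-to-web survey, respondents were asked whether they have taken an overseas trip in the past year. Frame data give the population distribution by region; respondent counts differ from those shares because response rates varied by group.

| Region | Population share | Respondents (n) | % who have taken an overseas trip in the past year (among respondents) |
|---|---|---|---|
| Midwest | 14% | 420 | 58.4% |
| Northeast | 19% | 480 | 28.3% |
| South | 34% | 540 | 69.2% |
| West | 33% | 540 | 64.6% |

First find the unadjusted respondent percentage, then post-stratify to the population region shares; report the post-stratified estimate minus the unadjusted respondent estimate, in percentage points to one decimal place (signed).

Without adjustment, the pooled respondent share is:
  (420/1980)×58.4 + (480/1980)×28.3 + (540/1980)×69.2 + (540/1980)×64.6 = 55.7394%
Reweighting by population region shares:
  0.14×58.4 + 0.19×28.3 + 0.34×69.2 + 0.33×64.6 = 58.399%
Difference = 58.399 − 55.7394 = 2.6596 pp.

+2.7 percentage points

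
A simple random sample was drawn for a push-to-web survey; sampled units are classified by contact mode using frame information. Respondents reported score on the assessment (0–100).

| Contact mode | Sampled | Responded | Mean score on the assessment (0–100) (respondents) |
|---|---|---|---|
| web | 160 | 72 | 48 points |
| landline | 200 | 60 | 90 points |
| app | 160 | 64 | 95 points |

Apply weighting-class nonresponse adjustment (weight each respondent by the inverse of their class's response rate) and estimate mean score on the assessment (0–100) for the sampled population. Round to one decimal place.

78.6

Response rates by class: web 72/160 = 45%, landline 60/200 = 30%, app 64/160 = 40%.
Inverse-response-rate weighting restores each class to its sampled count, so class totals weight by n_sampled:
  web: 160 × 48 = 7680
  landline: 200 × 90 = 18,000
  app: 160 × 95 = 15,200
Adjusted estimate = 40,880 / 520 = 78.6154 → 78.6.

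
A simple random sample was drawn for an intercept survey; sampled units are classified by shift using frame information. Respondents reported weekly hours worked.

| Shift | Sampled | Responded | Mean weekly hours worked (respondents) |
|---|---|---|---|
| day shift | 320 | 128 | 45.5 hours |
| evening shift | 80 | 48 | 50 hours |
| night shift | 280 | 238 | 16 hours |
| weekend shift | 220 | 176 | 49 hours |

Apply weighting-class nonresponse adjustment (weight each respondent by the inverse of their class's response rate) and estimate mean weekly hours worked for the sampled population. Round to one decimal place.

Class response rates: day shift 128/320 = 40%, evening shift 48/80 = 60%, night shift 238/280 = 85%, weekend shift 176/220 = 80%.
Inverse-response-rate weighting restores each class to its sampled count, so class totals weight by n_sampled:
  day shift: 320 × 45.5 = 14,560
  evening shift: 80 × 50 = 4000
  night shift: 280 × 16 = 4480
  weekend shift: 220 × 49 = 10,780
Adjusted estimate = 33,820 / 900 = 37.5778 → 37.6.

37.6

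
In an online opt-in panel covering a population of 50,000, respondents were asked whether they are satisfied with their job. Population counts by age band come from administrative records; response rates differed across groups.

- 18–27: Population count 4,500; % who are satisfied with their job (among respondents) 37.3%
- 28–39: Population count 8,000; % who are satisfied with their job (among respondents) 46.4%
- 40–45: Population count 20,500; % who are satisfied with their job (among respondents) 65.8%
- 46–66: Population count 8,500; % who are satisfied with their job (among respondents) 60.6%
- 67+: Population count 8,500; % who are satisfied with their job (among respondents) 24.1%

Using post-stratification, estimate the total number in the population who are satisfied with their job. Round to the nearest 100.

Estimated count per cell = population count × respondent percentage:
  18–27: 4,500 × 37.3% = 1678.5
  28–39: 8,000 × 46.4% = 3712
  40–45: 20,500 × 65.8% = 13,489
  46–66: 8,500 × 60.6% = 5151
  67+: 8,500 × 24.1% = 2048.5
Estimated total = 26,079 → 26,100.

26,100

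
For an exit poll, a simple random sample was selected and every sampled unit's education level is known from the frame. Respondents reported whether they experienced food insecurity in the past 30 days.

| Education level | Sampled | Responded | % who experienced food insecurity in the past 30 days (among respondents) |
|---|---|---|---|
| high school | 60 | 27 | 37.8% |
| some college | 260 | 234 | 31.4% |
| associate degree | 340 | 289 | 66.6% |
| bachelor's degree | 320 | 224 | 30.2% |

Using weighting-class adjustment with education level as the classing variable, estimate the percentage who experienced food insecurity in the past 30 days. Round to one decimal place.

Response rates by class: high school 27/60 = 45%, some college 234/260 = 90%, associate degree 289/340 = 85%, bachelor's degree 224/320 = 70%.
Weighting each respondent by the inverse class response rate inflates each class back to its sampled size, so the class weight is n_sampled:
  high school: 60 × 37.8 = 2268
  some college: 260 × 31.4 = 8164
  associate degree: 340 × 66.6 = 22644
  bachelor's degree: 320 × 30.2 = 9664
Adjusted estimate = 42,740 / 980 = 43.6122 → 43.6%.

43.6%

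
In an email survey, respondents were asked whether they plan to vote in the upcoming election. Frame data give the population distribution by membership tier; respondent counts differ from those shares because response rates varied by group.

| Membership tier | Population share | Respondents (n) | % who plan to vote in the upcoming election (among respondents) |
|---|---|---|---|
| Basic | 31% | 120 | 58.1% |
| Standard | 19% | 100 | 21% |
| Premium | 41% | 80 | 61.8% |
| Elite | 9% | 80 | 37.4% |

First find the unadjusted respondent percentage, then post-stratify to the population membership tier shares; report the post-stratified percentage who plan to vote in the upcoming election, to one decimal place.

50.7%

Unadjusted (pooled respondent) estimate weights by respondent counts:
  (120/380)×58.1 + (100/380)×21 + (80/380)×61.8 + (80/380)×37.4 = 44.7579%
Reweighting by population membership tier shares:
  0.31×58.1 + 0.19×21 + 0.41×61.8 + 0.09×37.4 = 50.705%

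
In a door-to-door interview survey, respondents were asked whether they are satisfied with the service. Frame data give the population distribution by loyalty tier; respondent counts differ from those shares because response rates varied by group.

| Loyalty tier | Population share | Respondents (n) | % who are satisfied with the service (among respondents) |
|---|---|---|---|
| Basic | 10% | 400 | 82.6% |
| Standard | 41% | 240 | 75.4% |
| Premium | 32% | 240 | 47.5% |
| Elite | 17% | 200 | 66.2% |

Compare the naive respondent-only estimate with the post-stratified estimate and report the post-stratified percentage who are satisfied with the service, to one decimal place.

Naive respondent-only estimate (weights = respondent counts):
  (400/1080)×82.6 + (240/1080)×75.4 + (240/1080)×47.5 + (200/1080)×66.2 = 70.163%
Post-stratifying to population shares instead:
  0.1×82.6 + 0.41×75.4 + 0.32×47.5 + 0.17×66.2 = 65.628%

65.6%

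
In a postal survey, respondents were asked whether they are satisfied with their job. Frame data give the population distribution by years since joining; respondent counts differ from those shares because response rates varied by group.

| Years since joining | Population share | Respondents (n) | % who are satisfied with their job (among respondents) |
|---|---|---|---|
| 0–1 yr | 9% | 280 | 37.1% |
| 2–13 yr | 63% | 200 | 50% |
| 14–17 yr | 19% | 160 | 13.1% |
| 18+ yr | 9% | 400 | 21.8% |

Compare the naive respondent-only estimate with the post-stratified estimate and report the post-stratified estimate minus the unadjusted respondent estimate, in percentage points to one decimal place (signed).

Naive respondent-only estimate (weights = respondent counts):
  (280/1040)×37.1 + (200/1040)×50 + (160/1040)×13.1 + (400/1040)×21.8 = 30.0038%
Reweighting by population years since joining shares:
  0.09×37.1 + 0.63×50 + 0.19×13.1 + 0.09×21.8 = 39.29%
Difference = 39.29 − 30.0038 = 9.2862 pp.

+9.3 percentage points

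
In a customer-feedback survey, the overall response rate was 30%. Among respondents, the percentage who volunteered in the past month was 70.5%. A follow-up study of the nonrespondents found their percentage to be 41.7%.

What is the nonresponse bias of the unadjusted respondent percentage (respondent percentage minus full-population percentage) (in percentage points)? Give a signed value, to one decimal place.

+20.2 percentage points

Nonresponse fraction = 1 − 0.3 = 0.7.
Bias = (nonresponse fraction) × (respondent percentage − nonrespondent percentage)
     = 0.7 × (70.5 − 41.7) = 0.7 × 28.8 = 20.16.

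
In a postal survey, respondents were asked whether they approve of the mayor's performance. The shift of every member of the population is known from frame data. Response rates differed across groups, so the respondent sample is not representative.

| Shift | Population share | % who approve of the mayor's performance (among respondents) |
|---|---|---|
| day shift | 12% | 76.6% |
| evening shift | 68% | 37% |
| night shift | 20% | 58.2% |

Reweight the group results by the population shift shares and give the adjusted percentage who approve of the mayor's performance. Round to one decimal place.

Reweight to the known shift distribution:
  day shift: 0.12 × 76.6 = 9.192
  evening shift: 0.68 × 37 = 25.16
  night shift: 0.2 × 58.2 = 11.64
Post-stratified estimate = 45.992 → 46.0%.

46.0%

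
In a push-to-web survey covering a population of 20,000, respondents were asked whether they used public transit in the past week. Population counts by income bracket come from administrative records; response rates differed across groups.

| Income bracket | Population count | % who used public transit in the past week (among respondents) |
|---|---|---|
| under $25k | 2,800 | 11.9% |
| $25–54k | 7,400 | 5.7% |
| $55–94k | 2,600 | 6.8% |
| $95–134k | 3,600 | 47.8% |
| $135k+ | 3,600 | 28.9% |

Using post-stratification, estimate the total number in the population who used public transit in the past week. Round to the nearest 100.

Apply each group's respondent rate to its population count:
  under $25k: 2,800 × 11.9% = 333.2
  $25–54k: 7,400 × 5.7% = 421.8
  $55–94k: 2,600 × 6.8% = 176.8
  $95–134k: 3,600 × 47.8% = 1720.8
  $135k+: 3,600 × 28.9% = 1040.4
Estimated total = 3693 → 3,700.

3,700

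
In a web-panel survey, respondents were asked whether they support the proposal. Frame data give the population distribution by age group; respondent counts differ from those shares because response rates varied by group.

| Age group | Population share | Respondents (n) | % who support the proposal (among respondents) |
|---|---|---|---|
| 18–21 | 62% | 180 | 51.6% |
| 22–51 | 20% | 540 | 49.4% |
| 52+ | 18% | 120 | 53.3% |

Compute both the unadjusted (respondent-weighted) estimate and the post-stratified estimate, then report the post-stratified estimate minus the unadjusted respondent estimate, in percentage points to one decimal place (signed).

Unadjusted (pooled respondent) estimate weights by respondent counts:
  (180/840)×51.6 + (540/840)×49.4 + (120/840)×53.3 = 50.4286%
Post-stratified estimate weights by population shares:
  0.62×51.6 + 0.2×49.4 + 0.18×53.3 = 51.466%
Difference = 51.466 − 50.4286 = 1.0374 pp.

+1.0 percentage points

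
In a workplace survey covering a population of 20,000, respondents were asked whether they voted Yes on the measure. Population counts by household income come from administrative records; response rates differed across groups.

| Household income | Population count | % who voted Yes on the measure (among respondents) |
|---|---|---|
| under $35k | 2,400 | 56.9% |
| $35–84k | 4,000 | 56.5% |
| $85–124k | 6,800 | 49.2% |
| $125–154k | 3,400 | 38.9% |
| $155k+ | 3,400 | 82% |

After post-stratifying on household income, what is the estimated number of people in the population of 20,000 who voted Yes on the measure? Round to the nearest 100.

Apply each group's respondent rate to its population count:
  under $35k: 2,400 × 56.9% = 1365.6
  $35–84k: 4,000 × 56.5% = 2260
  $85–124k: 6,800 × 49.2% = 3345.6
  $125–154k: 3,400 × 38.9% = 1322.6
  $155k+: 3,400 × 82% = 2788
Estimated total = 11081.8 → 11,100.

11,100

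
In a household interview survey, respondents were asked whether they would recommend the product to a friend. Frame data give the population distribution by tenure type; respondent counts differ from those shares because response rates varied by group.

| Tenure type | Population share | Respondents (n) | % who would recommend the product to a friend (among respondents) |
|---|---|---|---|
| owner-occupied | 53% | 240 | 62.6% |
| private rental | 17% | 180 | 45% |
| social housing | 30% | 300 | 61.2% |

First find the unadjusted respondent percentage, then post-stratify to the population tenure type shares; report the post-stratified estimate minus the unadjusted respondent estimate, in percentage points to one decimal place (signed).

+1.6 percentage points

Naive respondent-only estimate (weights = respondent counts):
  (240/720)×62.6 + (180/720)×45 + (300/720)×61.2 = 57.6167%
Post-stratifying to population shares instead:
  0.53×62.6 + 0.17×45 + 0.3×61.2 = 59.188%
Difference = 59.188 − 57.6167 = 1.5713 pp.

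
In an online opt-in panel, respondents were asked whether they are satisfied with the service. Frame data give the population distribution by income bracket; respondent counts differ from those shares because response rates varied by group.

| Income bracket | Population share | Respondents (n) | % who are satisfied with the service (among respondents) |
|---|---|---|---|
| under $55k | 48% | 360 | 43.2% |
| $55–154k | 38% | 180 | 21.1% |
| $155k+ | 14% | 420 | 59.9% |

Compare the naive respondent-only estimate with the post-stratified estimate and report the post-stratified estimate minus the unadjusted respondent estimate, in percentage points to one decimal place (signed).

Naive respondent-only estimate (weights = respondent counts):
  (360/960)×43.2 + (180/960)×21.1 + (420/960)×59.9 = 46.3625%
Post-stratified estimate weights by population shares:
  0.48×43.2 + 0.38×21.1 + 0.14×59.9 = 37.14%
Difference = 37.14 − 46.3625 = -9.2225 pp.

-9.2 percentage points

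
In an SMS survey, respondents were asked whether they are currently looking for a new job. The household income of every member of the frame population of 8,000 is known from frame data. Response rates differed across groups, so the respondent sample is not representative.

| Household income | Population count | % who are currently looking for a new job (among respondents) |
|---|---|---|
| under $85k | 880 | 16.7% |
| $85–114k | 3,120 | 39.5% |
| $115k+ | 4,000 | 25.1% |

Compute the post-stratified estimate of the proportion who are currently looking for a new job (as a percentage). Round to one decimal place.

Post-stratification weights by population share, not respondent share:
  under $85k: (880/8,000) × 16.7 = 1.837
  $85–114k: (3,120/8,000) × 39.5 = 15.405
  $115k+: (4,000/8,000) × 25.1 = 12.55
Post-stratified estimate = 29.792 → 29.8%.

29.8%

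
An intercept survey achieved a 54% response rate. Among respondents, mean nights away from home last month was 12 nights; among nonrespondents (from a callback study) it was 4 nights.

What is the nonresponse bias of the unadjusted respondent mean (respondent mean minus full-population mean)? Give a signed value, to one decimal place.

+3.7

Nonresponse fraction = 1 − 0.54 = 0.46.
Bias = (nonresponse fraction) × (respondent mean − nonrespondent mean)
     = 0.46 × (12 − 4) = 0.46 × 8 = 3.68.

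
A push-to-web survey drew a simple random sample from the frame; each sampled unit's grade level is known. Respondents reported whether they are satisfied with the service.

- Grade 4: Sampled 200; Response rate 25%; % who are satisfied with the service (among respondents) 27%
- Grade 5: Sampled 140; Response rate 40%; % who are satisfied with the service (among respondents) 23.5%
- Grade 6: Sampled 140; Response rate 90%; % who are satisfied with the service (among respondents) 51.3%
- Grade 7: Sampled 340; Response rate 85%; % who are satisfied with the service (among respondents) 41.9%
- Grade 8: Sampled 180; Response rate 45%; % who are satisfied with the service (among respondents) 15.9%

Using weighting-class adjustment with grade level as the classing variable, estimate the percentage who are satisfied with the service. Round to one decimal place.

33.0%

With weight = n_sampled/n_responded per class, the weighted class total is n_sampled:
  Grade 4: 200 × 27 = 5400
  Grade 5: 140 × 23.5 = 3290
  Grade 6: 140 × 51.3 = 7182
  Grade 7: 340 × 41.9 = 14,246
  Grade 8: 180 × 15.9 = 2862
Adjusted estimate = 32,980 / 1,000 = 32.98 → 33.0%.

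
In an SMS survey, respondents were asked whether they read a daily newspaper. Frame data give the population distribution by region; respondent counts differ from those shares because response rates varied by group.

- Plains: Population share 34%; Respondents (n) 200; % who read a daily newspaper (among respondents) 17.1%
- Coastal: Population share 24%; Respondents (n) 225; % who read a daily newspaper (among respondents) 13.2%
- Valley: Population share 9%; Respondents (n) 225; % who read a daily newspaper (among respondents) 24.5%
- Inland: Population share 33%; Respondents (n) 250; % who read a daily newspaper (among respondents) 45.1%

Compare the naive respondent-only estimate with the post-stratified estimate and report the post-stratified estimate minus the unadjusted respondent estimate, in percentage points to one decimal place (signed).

Unadjusted (pooled respondent) estimate weights by respondent counts:
  (200/900)×17.1 + (225/900)×13.2 + (225/900)×24.5 + (250/900)×45.1 = 25.7528%
Post-stratified estimate weights by population shares:
  0.34×17.1 + 0.24×13.2 + 0.09×24.5 + 0.33×45.1 = 26.07%
Difference = 26.07 − 25.7528 = 0.3172 pp.

+0.3 percentage points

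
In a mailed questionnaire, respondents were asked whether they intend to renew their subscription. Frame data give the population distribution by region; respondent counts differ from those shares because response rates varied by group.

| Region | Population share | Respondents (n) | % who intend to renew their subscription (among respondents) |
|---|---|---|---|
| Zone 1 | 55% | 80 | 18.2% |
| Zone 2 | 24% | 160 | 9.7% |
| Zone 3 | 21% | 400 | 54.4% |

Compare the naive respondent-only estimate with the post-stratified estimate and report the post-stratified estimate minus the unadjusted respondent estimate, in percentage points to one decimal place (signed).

-14.9 percentage points

Unadjusted (pooled respondent) estimate weights by respondent counts:
  (80/640)×18.2 + (160/640)×9.7 + (400/640)×54.4 = 38.7%
Reweighting by population region shares:
  0.55×18.2 + 0.24×9.7 + 0.21×54.4 = 23.762%
Difference = 23.762 − 38.7 = -14.938 pp.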